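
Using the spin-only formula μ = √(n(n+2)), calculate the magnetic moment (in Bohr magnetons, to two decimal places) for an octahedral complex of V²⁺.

V is in group 5, so V²⁺ is d³ (5 − 2 = 3).
Configuration: t2g^3 e_g^0 → 3 unpaired electrons.
μ(spin-only) = √[3(3+2)] = √15 ≈ 3.87 Bohr magnetons.

3.87 Bohr magnetons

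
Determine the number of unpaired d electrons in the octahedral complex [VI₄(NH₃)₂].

Ligand charges: 4×(-1) from I⁻ and 2×(+0) from NH₃ sum to -4; with overall charge +0, V is +4.
V⁴⁺: group 5, so d-count = 5 − 4 = 1.
Configuration: t₂g¹ eg⁰, giving 1 unpaired electron.

1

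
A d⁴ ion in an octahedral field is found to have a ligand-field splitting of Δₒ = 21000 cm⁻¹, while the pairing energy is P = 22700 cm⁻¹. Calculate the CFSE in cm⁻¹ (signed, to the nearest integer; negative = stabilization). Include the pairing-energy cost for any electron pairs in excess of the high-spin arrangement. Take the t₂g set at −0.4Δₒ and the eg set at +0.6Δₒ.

-12600

With Δₒ < P the complex is high-spin.
Filling d⁴ accordingly: t₂g³ eg¹.
Orbital CFSE = -0.6Δₒ = -0.6 × 21000 = -12600 cm⁻¹.
High-spin has no excess pairs, so no pairing correction applies.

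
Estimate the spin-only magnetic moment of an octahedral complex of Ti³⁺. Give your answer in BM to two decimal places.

1.73 BM

Ti is in group 4, so Ti³⁺ is d¹ (4 − 3 = 1).
Configuration: t₂g¹ eg⁰ → 1 unpaired electron.
μ(spin-only) = √[1(1+2)] = √3 ≈ 1.73 BM.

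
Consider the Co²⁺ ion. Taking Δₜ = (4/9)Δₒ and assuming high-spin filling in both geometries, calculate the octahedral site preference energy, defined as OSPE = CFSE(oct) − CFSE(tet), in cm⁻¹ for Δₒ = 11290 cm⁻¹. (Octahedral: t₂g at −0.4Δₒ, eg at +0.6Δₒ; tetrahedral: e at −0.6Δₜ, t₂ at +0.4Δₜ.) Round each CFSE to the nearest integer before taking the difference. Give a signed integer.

Co sits in group 9; removing 2 electrons leaves Co²⁺ with 9 − 2 = 7 d electrons.
Octahedral high-spin t₂g⁵ eg²: CFSE = -0.8 × 11290 = -9032 cm⁻¹.
In a tetrahedral site the filling is e⁴ t₂³: CFSE(tet) = -1.2Δₜ = -1.2 × (4/9)(11290) = -6021 cm⁻¹.
OSPE = CFSE(oct) − CFSE(tet) = -9032 − (-6021) = -3011 cm⁻¹.

-3011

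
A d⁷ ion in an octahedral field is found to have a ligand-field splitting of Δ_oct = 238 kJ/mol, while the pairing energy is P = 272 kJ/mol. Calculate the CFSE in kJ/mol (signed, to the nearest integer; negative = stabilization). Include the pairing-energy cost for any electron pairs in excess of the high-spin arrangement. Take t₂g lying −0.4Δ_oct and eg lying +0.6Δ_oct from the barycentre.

-190

With Δ_oct < P the complex is high-spin.
That gives t₂g⁵ eg².
Orbital CFSE = -0.8Δ_oct = -0.8 × 238 = -190 kJ/mol.
High-spin has no excess pairs, so no pairing correction applies.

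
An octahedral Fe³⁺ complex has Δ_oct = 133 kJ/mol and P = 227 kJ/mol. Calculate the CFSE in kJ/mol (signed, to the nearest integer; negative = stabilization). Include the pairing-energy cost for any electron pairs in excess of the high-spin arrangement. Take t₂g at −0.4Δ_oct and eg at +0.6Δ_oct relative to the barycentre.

Group 8 minus oxidation state +3 gives a d⁵ configuration for Fe³⁺.
Since Δ_oct = 133 kJ/mol < P = 227 kJ/mol, the complex adopts the high-spin configuration.
Filling d⁵ accordingly: t₂g³ eg².
Orbital CFSE = 0.0Δ_oct = 0.0 × 133 = 0 kJ/mol.
High-spin has no excess pairs, so no pairing correction applies.

0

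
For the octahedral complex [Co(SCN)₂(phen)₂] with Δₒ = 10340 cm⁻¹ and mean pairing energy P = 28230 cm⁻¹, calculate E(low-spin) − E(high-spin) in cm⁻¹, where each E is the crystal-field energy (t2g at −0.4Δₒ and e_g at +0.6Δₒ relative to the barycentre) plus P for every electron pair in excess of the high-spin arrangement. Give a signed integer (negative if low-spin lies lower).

Ligand charges: 2×(-1) from SCN⁻ and 2×(+0) from phen sum to -2; with overall charge +0, Co is +2.
Co²⁺: group 9, so d-count = 9 − 2 = 7.
High-spin: t2g^5 e_g^2, CFSE = -0.8Δₒ = -8272 cm⁻¹.
For low-spin the configuration is t2g^6 e_g^1: orbital energy -1.8 × 10340 = -18612 cm⁻¹, and 1 additional pair relative to high-spin adds 28230 cm⁻¹, giving 9618 cm⁻¹.
E(LS) − E(HS) = 9618 − (-8272) = 17890 cm⁻¹.

17890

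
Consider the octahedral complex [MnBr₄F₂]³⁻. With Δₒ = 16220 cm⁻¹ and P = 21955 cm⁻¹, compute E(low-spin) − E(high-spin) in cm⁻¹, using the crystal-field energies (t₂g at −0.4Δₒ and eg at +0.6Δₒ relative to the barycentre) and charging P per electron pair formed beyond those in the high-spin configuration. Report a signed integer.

5735

Ligand charges: 4×(-1) from Br⁻ and 2×(-1) from F⁻ sum to -6; with overall charge -3, Mn is +3.
Group 7 minus oxidation state +3 gives a d⁴ configuration for Mn³⁺.
In the high-spin limit (t₂g³ eg¹) the orbital term is -0.6Δₒ = -9732 cm⁻¹, with no excess pairing.
For low-spin the configuration is t₂g⁴ eg⁰: orbital energy -1.6 × 16220 = -25952 cm⁻¹, and 1 additional pair relative to high-spin adds 21955 cm⁻¹, giving -3997 cm⁻¹.
E(LS) − E(HS) = -3997 − (-9732) = 5735 cm⁻¹.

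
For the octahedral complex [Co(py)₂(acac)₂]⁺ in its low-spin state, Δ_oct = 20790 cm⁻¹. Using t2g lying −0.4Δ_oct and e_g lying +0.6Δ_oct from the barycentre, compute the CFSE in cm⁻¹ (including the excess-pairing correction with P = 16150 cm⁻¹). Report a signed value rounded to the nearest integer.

-17596

Ligand charges: 2×(+0) from py and 2×(-1) from acac⁻ sum to -2; with overall charge +1, Co is +3.
Group 9 minus oxidation state +3 gives a d⁶ configuration for Co³⁺.
Electron filling gives t2g^6 e_g^0.
The orbital stabilization is -2.4Δ_oct = -2.4 × 20790 = -49896 cm⁻¹.
High-spin d⁶ would be t2g^4 e_g^2 with 1 pair; low-spin has 3, so 2 excess pairs cost +2P = +32300 cm⁻¹.
Net CFSE = -49896 + 32300 = -17596 cm⁻¹.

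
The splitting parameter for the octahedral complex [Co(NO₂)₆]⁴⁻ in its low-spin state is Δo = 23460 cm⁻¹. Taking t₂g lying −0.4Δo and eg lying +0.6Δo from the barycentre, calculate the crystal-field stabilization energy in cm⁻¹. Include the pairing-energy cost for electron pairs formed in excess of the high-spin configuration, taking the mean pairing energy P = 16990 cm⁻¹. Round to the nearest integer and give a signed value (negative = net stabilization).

-25238

Each NO₂⁻ contributes -1; 6 × (-1) = -6. With overall charge -4, Co is in the +2 oxidation state.
Co²⁺: group 9, so d-count = 9 − 2 = 7.
Configuration: t₂g⁶ eg¹.
CFSE(orbital) = 6×(-0.4Δo) + 1×(0.6Δo) = -1.8Δo; with Δo = 23460 cm⁻¹ that is -42228 cm⁻¹.
High-spin d⁷ would be t₂g⁵ eg² with 2 pairs; low-spin has 3, so 1 excess pair costs +1P = +16990 cm⁻¹.
Net CFSE = -42228 + 16990 = -25238 cm⁻¹.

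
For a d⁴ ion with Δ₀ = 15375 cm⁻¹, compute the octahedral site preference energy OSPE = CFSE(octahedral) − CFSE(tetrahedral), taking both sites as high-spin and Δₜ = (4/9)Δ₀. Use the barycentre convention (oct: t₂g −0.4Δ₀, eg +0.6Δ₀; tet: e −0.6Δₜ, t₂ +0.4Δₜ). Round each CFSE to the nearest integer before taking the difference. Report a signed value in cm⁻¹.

Octahedral (high-spin): t2g^3 e_g^1, CFSE = 3(−0.4) + 1(+0.6) = -0.6Δ₀ = -0.6 × 15375 = -9225 cm⁻¹.
Tetrahedral e^2 t2^2 gives -0.4Δₜ = -0.4 × (4/9) × 15375 = -2733 cm⁻¹.
OSPE = CFSE(oct) − CFSE(tet) = -9225 − (-2733) = -6492 cm⁻¹.

-6492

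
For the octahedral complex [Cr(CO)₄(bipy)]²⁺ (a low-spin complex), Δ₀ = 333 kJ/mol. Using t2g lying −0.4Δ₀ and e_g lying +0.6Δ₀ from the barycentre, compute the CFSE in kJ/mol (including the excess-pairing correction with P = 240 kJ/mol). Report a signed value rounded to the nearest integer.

-293

Ligand charges: 4×(+0) from CO and 1×(+0) from bipy sum to +0; with overall charge +2, Cr is +2.
Cr sits in group 6; removing 2 electrons leaves Cr²⁺ with 6 − 2 = 4 d electrons.
Configuration: t2g^4 e_g^0.
Orbital CFSE = 4(-0.4) + 0(0.6) = -1.6Δ₀ = -1.6 × 333 = -533 kJ/mol.
Pairing penalty: 1 pair vs 0 in the high-spin reference → 1 extra × P = 240 kJ/mol.
Net CFSE = -533 + 240 = -293 kJ/mol.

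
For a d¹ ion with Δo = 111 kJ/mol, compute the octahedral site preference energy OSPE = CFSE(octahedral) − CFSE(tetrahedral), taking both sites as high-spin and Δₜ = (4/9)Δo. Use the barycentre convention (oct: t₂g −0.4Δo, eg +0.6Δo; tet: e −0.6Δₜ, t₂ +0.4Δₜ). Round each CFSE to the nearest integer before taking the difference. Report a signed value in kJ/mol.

Octahedral (high-spin): t₂g¹ eg⁰, CFSE = 1(−0.4) + 0(+0.6) = -0.4Δo = -0.4 × 111 = -44 kJ/mol.
Tetrahedral: e¹ t₂⁰, CFSE = 1(−0.6) + 0(+0.4) = -0.6Δₜ = -0.6 × (4/9) × 111 = -30 kJ/mol.
OSPE = -44 − (-30) = -14 kJ/mol.

-14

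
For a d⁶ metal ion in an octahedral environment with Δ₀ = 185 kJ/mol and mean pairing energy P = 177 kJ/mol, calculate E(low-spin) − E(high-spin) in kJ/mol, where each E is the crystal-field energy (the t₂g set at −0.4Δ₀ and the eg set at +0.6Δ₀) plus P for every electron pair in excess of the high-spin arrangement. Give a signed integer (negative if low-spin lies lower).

High-spin d⁶ fills as t₂g⁴ eg² with CFSE 4(−0.4) + 2(+0.6) = -0.4Δ₀ = -74 kJ/mol.
For low-spin the configuration is t₂g⁶ eg⁰: orbital energy -2.4 × 185 = -444 kJ/mol, and 2 additional pairs relative to high-spin add 354 kJ/mol, giving -90 kJ/mol.
E(LS) − E(HS) = -90 − (-74) = -16 kJ/mol.

-16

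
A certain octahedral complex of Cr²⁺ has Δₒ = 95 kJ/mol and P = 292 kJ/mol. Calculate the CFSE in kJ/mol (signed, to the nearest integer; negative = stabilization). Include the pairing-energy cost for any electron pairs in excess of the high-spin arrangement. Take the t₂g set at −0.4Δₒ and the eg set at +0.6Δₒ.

-57

Cr sits in group 6; removing 2 electrons leaves Cr²⁺ with 6 − 2 = 4 d electrons.
With Δₒ < P the complex is high-spin.
That gives t₂g³ eg¹.
Orbital CFSE = -0.6Δₒ = -0.6 × 95 = -57 kJ/mol.
High-spin has no excess pairs, so no pairing correction applies.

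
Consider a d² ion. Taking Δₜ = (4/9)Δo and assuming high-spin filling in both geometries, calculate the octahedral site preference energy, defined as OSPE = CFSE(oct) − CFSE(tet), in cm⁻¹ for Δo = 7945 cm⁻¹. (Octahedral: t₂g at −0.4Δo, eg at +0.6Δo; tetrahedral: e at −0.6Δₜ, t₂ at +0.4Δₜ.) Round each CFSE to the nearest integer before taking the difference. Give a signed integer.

In an octahedral site d² (HS) is t₂g² eg⁰, giving CFSE(oct) = -0.8Δo = -6356 cm⁻¹.
Tetrahedral e² t₂⁰ gives -1.2Δₜ = -1.2 × (4/9) × 7945 = -4237 cm⁻¹.
Subtracting, OSPE = -6356 − (-4237) = -2119 cm⁻¹.

-2119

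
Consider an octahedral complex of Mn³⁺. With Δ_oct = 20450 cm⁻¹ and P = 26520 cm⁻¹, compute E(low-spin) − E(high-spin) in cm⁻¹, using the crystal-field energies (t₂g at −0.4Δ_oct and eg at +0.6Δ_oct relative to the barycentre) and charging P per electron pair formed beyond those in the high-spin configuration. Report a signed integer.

6070

Mn is in group 7, so Mn³⁺ is d⁴ (7 − 3 = 4).
In the high-spin limit (t₂g³ eg¹) the orbital term is -0.6Δ_oct = -12270 cm⁻¹, with no excess pairing.
Low-spin: t₂g⁴ eg⁰, orbital CFSE = -1.6Δ_oct = -32720 cm⁻¹; plus 1 excess pair × P = +26520 cm⁻¹; total -6200 cm⁻¹.
Thus E(LS) − E(HS) = 6070 cm⁻¹.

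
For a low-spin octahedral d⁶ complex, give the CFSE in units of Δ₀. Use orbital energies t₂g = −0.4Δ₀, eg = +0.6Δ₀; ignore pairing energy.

Configuration: t₂g⁶ eg⁰.
CFSE = 6(-0.4Δ₀) + 0(0.6Δ₀) = -2.4Δ₀ + 0.0Δ₀ = -2.4Δ₀.

-2.4 Δ₀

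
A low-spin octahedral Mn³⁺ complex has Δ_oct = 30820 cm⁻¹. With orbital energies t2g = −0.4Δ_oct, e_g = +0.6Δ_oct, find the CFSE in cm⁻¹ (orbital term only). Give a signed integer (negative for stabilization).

-49312

Mn is in group 7, so Mn³⁺ is d⁴ (7 − 3 = 4).
Configuration: t2g^4 e_g^0.
CFSE(orbital) = 4×(-0.4Δ_oct) + 0×(0.6Δ_oct) = -1.6Δ_oct; with Δ_oct = 30820 cm⁻¹ that is -49312 cm⁻¹.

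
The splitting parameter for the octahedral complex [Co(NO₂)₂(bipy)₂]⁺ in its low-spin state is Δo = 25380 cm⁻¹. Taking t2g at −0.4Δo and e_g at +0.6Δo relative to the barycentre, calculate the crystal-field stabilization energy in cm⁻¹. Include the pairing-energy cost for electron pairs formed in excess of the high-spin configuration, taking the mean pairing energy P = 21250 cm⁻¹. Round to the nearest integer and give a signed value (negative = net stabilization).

-18412

Ligand charges: 2×(-1) from NO₂⁻ and 2×(+0) from bipy sum to -2; with overall charge +1, Co is +3.
Co is in group 9, so Co³⁺ is d⁶ (9 − 3 = 6).
Electron filling gives t2g^6 e_g^0.
Orbital CFSE = 6(-0.4) + 0(0.6) = -2.4Δo = -2.4 × 25380 = -60912 cm⁻¹.
Relative to high-spin t2g^4 e_g^2 (1 paired), the low-spin configuration has 2 additional pairs, contributing +2 × 21250 = +42500 cm⁻¹.
Net CFSE = -60912 + 42500 = -18412 cm⁻¹.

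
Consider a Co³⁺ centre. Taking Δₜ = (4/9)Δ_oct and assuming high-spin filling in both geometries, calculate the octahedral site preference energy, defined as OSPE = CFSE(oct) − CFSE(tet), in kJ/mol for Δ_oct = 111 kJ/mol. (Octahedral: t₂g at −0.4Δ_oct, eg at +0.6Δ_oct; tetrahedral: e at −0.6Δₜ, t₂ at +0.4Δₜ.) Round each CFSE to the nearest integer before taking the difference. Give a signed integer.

Co is in group 9, so Co³⁺ is d⁶ (9 − 3 = 6).
Octahedral high-spin t₂g⁴ eg²: CFSE = -0.4 × 111 = -44 kJ/mol.
Tetrahedral: e³ t₂³, CFSE = 3(−0.6) + 3(+0.4) = -0.6Δₜ = -0.6 × (4/9) × 111 = -30 kJ/mol.
OSPE = CFSE(oct) − CFSE(tet) = -44 − (-30) = -14 kJ/mol.

-14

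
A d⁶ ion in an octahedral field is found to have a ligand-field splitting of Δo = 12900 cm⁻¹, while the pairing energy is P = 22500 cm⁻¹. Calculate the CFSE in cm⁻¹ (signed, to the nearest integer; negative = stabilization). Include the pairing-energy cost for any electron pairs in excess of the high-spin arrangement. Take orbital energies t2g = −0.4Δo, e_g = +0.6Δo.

Since Δo = 12900 cm⁻¹ < P = 22500 cm⁻¹, the complex adopts the high-spin configuration.
That gives t2g^4 e_g^2.
Orbital CFSE = -0.4Δo = -0.4 × 12900 = -5160 cm⁻¹.
High-spin has no excess pairs, so no pairing correction applies.

-5160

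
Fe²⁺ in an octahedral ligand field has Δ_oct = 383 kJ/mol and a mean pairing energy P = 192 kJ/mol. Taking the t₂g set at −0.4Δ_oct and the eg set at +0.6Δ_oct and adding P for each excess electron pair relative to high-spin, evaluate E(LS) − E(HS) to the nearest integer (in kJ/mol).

Group 8 minus oxidation state +2 gives a d⁶ configuration for Fe²⁺.
High-spin d⁶ fills as t₂g⁴ eg² with CFSE 4(−0.4) + 2(+0.6) = -0.4Δ_oct = -153 kJ/mol.
Low-spin: t₂g⁶ eg⁰, orbital CFSE = -2.4Δ_oct = -919 kJ/mol; plus 2 excess pairs × P = +384 kJ/mol; total -535 kJ/mol.
Thus E(LS) − E(HS) = -382 kJ/mol.

-382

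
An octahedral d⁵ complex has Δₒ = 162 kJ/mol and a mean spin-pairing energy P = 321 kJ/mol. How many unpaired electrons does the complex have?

5

Since Δₒ = 162 kJ/mol < P = 321 kJ/mol, the complex adopts the high-spin configuration.
Filling d⁵ accordingly: t2g^3 e_g^2.
Unpaired electrons: 5.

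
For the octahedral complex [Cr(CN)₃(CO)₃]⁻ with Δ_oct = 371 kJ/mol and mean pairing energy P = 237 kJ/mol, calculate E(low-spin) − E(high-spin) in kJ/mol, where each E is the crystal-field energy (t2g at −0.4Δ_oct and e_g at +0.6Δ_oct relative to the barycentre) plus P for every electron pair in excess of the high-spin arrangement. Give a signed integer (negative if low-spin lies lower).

-134

Ligand charges: 3×(-1) from CN⁻ and 3×(+0) from CO sum to -3; with overall charge -1, Cr is +2.
Cr is in group 6, so Cr²⁺ is d⁴ (6 − 2 = 4).
High-spin: t2g^3 e_g^1, CFSE = -0.6Δ_oct = -223 kJ/mol.
For low-spin the configuration is t2g^4 e_g^0: orbital energy -1.6 × 371 = -594 kJ/mol, and 1 additional pair relative to high-spin adds 237 kJ/mol, giving -357 kJ/mol.
E(LS) − E(HS) = -357 − (-223) = -134 kJ/mol.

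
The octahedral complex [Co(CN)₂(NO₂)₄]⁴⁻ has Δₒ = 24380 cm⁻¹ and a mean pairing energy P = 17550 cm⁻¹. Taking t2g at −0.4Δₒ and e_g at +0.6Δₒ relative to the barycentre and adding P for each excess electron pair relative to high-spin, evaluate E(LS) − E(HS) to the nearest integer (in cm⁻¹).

Ligand charges: 2×(-1) from CN⁻ and 4×(-1) from NO₂⁻ sum to -6; with overall charge -4, Co is +2.
Group 9 minus oxidation state +2 gives a d⁷ configuration for Co²⁺.
In the high-spin limit (t2g^5 e_g^2) the orbital term is -0.8Δₒ = -19504 cm⁻¹, with no excess pairing.
For low-spin the configuration is t2g^6 e_g^1: orbital energy -1.8 × 24380 = -43884 cm⁻¹, and 1 additional pair relative to high-spin adds 17550 cm⁻¹, giving -26334 cm⁻¹.
E(LS) − E(HS) = -26334 − (-19504) = -6830 cm⁻¹.

-6830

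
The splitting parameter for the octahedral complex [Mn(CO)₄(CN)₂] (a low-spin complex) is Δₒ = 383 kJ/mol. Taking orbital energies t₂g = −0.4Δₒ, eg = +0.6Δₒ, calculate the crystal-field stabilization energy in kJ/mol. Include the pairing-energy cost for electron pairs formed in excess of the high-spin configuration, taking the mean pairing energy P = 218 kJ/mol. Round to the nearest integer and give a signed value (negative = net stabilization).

-330

Ligand charges: 4×(+0) from CO and 2×(-1) from CN⁻ sum to -2; with overall charge +0, Mn is +2.
Mn is in group 7, so Mn²⁺ is d⁵ (7 − 2 = 5).
Configuration: t₂g⁵ eg⁰.
The orbital stabilization is -2.0Δₒ = -2.0 × 383 = -766 kJ/mol.
Relative to high-spin t₂g³ eg² (0 paired), the low-spin configuration has 2 additional pairs, contributing +2 × 218 = +436 kJ/mol.
Overall CFSE = -766 + 436 = -330 kJ/mol.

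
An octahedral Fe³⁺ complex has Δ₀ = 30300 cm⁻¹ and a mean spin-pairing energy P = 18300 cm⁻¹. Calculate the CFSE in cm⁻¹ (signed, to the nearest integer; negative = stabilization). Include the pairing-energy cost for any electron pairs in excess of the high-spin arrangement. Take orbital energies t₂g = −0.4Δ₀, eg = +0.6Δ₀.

Fe³⁺: group 8, so d-count = 8 − 3 = 5.
Here Δ₀ > P (30300 > 18300), so the low-spin state is favoured.
That gives t₂g⁵ eg⁰.
Orbital CFSE = -2.0Δ₀ = -2.0 × 30300 = -60600 cm⁻¹.
Excess pairs vs high-spin: 2 − 0 = 2; pairing cost = +36600 cm⁻¹.
Net CFSE = -60600 + 36600 = -24000 cm⁻¹.

-24000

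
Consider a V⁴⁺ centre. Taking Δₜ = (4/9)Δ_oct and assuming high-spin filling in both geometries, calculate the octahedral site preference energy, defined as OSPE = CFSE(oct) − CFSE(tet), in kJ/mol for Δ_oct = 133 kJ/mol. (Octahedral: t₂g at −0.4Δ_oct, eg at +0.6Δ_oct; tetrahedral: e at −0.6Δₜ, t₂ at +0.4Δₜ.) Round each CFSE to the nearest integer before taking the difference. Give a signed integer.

Group 5 minus oxidation state +4 gives a d¹ configuration for V⁴⁺.
Octahedral high-spin t2g^1 e_g^0: CFSE = -0.4 × 133 = -53 kJ/mol.
In a tetrahedral site the filling is e^1 t2^0: CFSE(tet) = -0.6Δₜ = -0.6 × (4/9)(133) = -35 kJ/mol.
OSPE = CFSE(oct) − CFSE(tet) = -53 − (-35) = -18 kJ/mol.

-18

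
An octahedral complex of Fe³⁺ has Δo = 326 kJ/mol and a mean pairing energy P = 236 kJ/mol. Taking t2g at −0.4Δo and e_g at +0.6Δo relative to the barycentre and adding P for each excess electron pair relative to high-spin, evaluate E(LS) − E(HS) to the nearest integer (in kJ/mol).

-180

Fe sits in group 8; removing 3 electrons leaves Fe³⁺ with 8 − 3 = 5 d electrons.
In the high-spin limit (t2g^3 e_g^2) the orbital term is 0.0Δo = 0 kJ/mol, with no excess pairing.
For low-spin the configuration is t2g^5 e_g^0: orbital energy -2.0 × 326 = -652 kJ/mol, and 2 additional pairs relative to high-spin add 472 kJ/mol, giving -180 kJ/mol.
Thus E(LS) − E(HS) = -180 kJ/mol.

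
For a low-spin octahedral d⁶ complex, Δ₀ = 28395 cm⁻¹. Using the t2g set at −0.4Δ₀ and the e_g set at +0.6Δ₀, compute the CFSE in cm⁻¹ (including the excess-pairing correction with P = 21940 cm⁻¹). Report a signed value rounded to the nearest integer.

Configuration: t2g^6 e_g^0.
The orbital stabilization is -2.4Δ₀ = -2.4 × 28395 = -68148 cm⁻¹.
Relative to high-spin t2g^4 e_g^2 (1 paired), the low-spin configuration has 2 additional pairs, contributing +2 × 21940 = +43880 cm⁻¹.
Net CFSE = -68148 + 43880 = -24268 cm⁻¹.

-24268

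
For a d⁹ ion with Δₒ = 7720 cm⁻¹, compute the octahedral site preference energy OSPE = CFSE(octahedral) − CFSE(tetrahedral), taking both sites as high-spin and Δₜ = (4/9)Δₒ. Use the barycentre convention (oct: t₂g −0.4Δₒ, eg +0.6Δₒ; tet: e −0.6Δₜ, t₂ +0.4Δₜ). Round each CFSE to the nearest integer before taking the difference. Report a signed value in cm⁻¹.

In an octahedral site d⁹ (HS) is t2g^6 e_g^3, giving CFSE(oct) = -0.6Δₒ = -4632 cm⁻¹.
In a tetrahedral site the filling is e^4 t2^5: CFSE(tet) = -0.4Δₜ = -0.4 × (4/9)(7720) = -1372 cm⁻¹.
OSPE = -4632 − (-1372) = -3260 cm⁻¹.

-3260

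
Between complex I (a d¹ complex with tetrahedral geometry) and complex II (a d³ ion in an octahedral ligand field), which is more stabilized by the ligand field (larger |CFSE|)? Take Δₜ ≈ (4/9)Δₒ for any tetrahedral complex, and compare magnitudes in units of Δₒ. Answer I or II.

I: With tetrahedral geometry the complex is necessarily high-spin; e¹ t₂⁰, CFSE = -0.6Δₜ ≈ -0.27Δₒ.
II: t₂g³ eg⁰, CFSE = -1.2Δₒ.
So II has the larger |CFSE|.

II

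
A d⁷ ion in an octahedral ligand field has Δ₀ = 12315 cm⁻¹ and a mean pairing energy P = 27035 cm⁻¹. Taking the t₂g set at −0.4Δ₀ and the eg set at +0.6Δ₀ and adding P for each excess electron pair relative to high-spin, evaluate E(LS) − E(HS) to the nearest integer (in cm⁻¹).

14720

High-spin: t₂g⁵ eg², CFSE = -0.8Δ₀ = -9852 cm⁻¹.
Low-spin t₂g⁶ eg¹ gives -1.8Δ₀ = -22167 cm⁻¹, but forming 1 extra pair costs 1P = 27035 cm⁻¹, so E(LS) = -22167 + 27035 = 4868 cm⁻¹.
The difference is 4868 − (-9852) = 14720 cm⁻¹, so high-spin lies lower.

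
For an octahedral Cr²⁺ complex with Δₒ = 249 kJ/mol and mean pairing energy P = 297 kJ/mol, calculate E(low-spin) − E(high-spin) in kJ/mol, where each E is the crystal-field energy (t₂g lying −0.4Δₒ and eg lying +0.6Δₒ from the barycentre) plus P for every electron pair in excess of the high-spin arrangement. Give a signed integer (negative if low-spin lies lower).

Cr is in group 6, so Cr²⁺ is d⁴ (6 − 2 = 4).
High-spin: t₂g³ eg¹, CFSE = -0.6Δₒ = -149 kJ/mol.
Low-spin: t₂g⁴ eg⁰, orbital CFSE = -1.6Δₒ = -398 kJ/mol; plus 1 excess pair × P = +297 kJ/mol; total -101 kJ/mol.
The difference is -101 − (-149) = 48 kJ/mol, so high-spin lies lower.

48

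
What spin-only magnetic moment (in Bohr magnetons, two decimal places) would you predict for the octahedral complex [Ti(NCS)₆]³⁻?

Each NCS⁻ contributes -1; 6 × (-1) = -6. With overall charge -3, Ti is in the +3 oxidation state.
Ti is in group 4, so Ti³⁺ is d¹ (4 − 3 = 1).
Configuration: t₂g¹ eg⁰ → 1 unpaired electron.
μ(spin-only) = √[1(1+2)] = √3 ≈ 1.73 Bohr magnetons.

1.73 Bohr magnetons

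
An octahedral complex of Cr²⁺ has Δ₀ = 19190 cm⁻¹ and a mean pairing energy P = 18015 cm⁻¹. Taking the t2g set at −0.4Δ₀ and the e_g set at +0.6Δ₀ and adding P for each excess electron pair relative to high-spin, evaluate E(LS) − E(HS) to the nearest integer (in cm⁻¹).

-1175

Group 6 minus oxidation state +2 gives a d⁴ configuration for Cr²⁺.
In the high-spin limit (t2g^3 e_g^1) the orbital term is -0.6Δ₀ = -11514 cm⁻¹, with no excess pairing.
Low-spin t2g^4 e_g^0 gives -1.6Δ₀ = -30704 cm⁻¹, but forming 1 extra pair costs 1P = 18015 cm⁻¹, so E(LS) = -30704 + 18015 = -12689 cm⁻¹.
Thus E(LS) − E(HS) = -1175 cm⁻¹.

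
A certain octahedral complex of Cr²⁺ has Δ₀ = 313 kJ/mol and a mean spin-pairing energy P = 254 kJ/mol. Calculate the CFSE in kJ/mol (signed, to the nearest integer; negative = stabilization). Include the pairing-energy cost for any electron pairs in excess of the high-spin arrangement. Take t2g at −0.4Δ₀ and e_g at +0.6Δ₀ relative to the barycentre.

-247

Cr is in group 6, so Cr²⁺ is d⁴ (6 − 2 = 4).
Since Δ₀ = 313 kJ/mol > P = 254 kJ/mol, the complex adopts the low-spin configuration.
Configuration: t2g^4 e_g^0.
Orbital CFSE = -1.6Δ₀ = -1.6 × 313 = -501 kJ/mol.
Excess pairs vs high-spin: 1 − 0 = 1; pairing cost = +254 kJ/mol.
Net CFSE = -501 + 254 = -247 kJ/mol.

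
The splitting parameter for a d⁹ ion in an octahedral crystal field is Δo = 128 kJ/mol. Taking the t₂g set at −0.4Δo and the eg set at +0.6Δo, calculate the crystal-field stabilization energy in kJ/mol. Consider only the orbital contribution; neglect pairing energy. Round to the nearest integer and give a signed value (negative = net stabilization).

-77

For octahedral d⁹ the high- and low-spin configurations coincide.
The d⁹ electrons fill as t₂g⁶ eg³.
CFSE(orbital) = 6×(-0.4Δo) + 3×(0.6Δo) = -0.6Δo; with Δo = 128 kJ/mol that is -77 kJ/mol.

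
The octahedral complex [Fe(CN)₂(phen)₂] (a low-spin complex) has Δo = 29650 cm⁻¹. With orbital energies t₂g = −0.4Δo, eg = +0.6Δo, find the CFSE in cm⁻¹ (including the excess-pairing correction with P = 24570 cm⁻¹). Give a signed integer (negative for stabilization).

-22020

Ligand charges: 2×(-1) from CN⁻ and 2×(+0) from phen sum to -2; with overall charge +0, Fe is +2.
Fe sits in group 8; removing 2 electrons leaves Fe²⁺ with 8 − 2 = 6 d electrons.
Configuration: t₂g⁶ eg⁰.
Orbital CFSE = 6(-0.4) + 0(0.6) = -2.4Δo = -2.4 × 29650 = -71160 cm⁻¹.
Pairing penalty: 3 pairs vs 1 in the high-spin reference → 2 extra × P = 49140 cm⁻¹.
Net CFSE = -71160 + 49140 = -22020 cm⁻¹.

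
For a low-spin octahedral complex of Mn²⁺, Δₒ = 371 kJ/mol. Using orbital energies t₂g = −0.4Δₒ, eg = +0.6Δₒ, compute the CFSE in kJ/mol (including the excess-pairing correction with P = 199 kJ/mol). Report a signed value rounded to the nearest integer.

-344

Mn²⁺: group 7, so d-count = 7 − 2 = 5.
Electron filling gives t₂g⁵ eg⁰.
CFSE(orbital) = 5×(-0.4Δₒ) + 0×(0.6Δₒ) = -2.0Δₒ; with Δₒ = 371 kJ/mol that is -742 kJ/mol.
Relative to high-spin t₂g³ eg² (0 paired), the low-spin configuration has 2 additional pairs, contributing +2 × 199 = +398 kJ/mol.
Overall CFSE = -742 + 398 = -344 kJ/mol.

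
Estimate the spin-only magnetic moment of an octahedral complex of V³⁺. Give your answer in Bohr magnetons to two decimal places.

Group 5 minus oxidation state +3 gives a d² configuration for V³⁺.
Configuration: t₂g² eg⁰ → 2 unpaired electrons.
μ(spin-only) = √[2(2+2)] = √8 ≈ 2.83 Bohr magnetons.

2.83 Bohr magnetons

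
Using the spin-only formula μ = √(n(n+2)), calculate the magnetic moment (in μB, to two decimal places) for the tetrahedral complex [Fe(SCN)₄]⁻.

5.92 μB

Each SCN⁻ contributes -1; 4 × (-1) = -4. With overall charge -1, Fe is in the +3 oxidation state.
Fe³⁺: group 8, so d-count = 8 − 3 = 5.
Tetrahedral fields are weak (Δₜ ≈ 4/9 Δₒ), so electrons fill high-spin.
Configuration: e^2 t2^3 → 5 unpaired electrons.
μ(spin-only) = √[5(5+2)] = √35 ≈ 5.92 μB.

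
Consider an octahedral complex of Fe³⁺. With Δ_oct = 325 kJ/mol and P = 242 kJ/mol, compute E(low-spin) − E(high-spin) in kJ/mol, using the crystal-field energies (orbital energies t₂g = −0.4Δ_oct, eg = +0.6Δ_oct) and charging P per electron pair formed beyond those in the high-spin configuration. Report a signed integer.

Group 8 minus oxidation state +3 gives a d⁵ configuration for Fe³⁺.
In the high-spin limit (t₂g³ eg²) the orbital term is 0.0Δ_oct = 0 kJ/mol, with no excess pairing.
Low-spin t₂g⁵ eg⁰ gives -2.0Δ_oct = -650 kJ/mol, but forming 2 extra pairs costs 2P = 484 kJ/mol, so E(LS) = -650 + 484 = -166 kJ/mol.
E(LS) − E(HS) = -166 − (0) = -166 kJ/mol.

-166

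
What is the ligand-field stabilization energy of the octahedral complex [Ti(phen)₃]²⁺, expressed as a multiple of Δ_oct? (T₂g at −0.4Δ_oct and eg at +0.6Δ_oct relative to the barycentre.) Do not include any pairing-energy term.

-0.8 Δ_oct

phen is neutral, so the +2 overall charge sits on Ti: oxidation state +2.
Ti²⁺: group 4, so d-count = 4 − 2 = 2.
Configuration: t₂g² eg⁰.
CFSE = 2(-0.4Δ_oct) + 0(0.6Δ_oct) = -0.8Δ_oct + 0.0Δ_oct = -0.8Δ_oct.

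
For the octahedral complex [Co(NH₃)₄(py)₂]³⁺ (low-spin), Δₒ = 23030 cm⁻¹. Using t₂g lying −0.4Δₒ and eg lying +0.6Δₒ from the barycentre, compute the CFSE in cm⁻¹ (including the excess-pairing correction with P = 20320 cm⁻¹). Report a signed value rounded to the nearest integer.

-14632

Ligand charges: 4×(+0) from NH₃ and 2×(+0) from py sum to +0; with overall charge +3, Co is +3.
Co sits in group 9; removing 3 electrons leaves Co³⁺ with 9 − 3 = 6 d electrons.
Electron filling gives t₂g⁶ eg⁰.
Orbital CFSE = 6(-0.4) + 0(0.6) = -2.4Δₒ = -2.4 × 23030 = -55272 cm⁻¹.
Relative to high-spin t₂g⁴ eg² (1 paired), the low-spin configuration has 2 additional pairs, contributing +2 × 20320 = +40640 cm⁻¹.
Combining: -55272 + 40640 = -14632 cm⁻¹.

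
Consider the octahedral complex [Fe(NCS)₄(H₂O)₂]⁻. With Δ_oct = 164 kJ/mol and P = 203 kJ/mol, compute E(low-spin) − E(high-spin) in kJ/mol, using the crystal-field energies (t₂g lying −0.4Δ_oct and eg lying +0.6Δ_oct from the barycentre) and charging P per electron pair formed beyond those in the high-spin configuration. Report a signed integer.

Ligand charges: 4×(-1) from NCS⁻ and 2×(+0) from H₂O sum to -4; with overall charge -1, Fe is +3.
Group 8 minus oxidation state +3 gives a d⁵ configuration for Fe³⁺.
High-spin: t₂g³ eg², CFSE = 0.0Δ_oct = 0 kJ/mol.
Low-spin: t₂g⁵ eg⁰, orbital CFSE = -2.0Δ_oct = -328 kJ/mol; plus 2 excess pairs × P = +406 kJ/mol; total 78 kJ/mol.
The difference is 78 − (0) = 78 kJ/mol, so high-spin lies lower.

78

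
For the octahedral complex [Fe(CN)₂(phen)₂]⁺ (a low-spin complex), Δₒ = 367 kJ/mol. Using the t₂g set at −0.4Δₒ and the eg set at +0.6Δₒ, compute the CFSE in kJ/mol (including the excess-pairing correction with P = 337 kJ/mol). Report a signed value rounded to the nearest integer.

Ligand charges: 2×(-1) from CN⁻ and 2×(+0) from phen sum to -2; with overall charge +1, Fe is +3.
Fe sits in group 8; removing 3 electrons leaves Fe³⁺ with 8 − 3 = 5 d electrons.
Electron filling gives t₂g⁵ eg⁰.
Orbital CFSE = 5(-0.4) + 0(0.6) = -2.0Δₒ = -2.0 × 367 = -734 kJ/mol.
High-spin d⁵ would be t₂g³ eg² with 0 pairs; low-spin has 2, so 2 excess pairs cost +2P = +674 kJ/mol.
Net CFSE = -734 + 674 = -60 kJ/mol.

-60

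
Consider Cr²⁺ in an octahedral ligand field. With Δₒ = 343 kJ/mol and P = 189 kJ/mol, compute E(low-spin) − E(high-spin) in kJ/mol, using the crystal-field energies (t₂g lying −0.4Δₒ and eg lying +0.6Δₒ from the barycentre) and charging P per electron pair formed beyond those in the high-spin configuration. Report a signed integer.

Cr sits in group 6; removing 2 electrons leaves Cr²⁺ with 6 − 2 = 4 d electrons.
In the high-spin limit (t₂g³ eg¹) the orbital term is -0.6Δₒ = -206 kJ/mol, with no excess pairing.
For low-spin the configuration is t₂g⁴ eg⁰: orbital energy -1.6 × 343 = -549 kJ/mol, and 1 additional pair relative to high-spin adds 189 kJ/mol, giving -360 kJ/mol.
Thus E(LS) − E(HS) = -154 kJ/mol.

-154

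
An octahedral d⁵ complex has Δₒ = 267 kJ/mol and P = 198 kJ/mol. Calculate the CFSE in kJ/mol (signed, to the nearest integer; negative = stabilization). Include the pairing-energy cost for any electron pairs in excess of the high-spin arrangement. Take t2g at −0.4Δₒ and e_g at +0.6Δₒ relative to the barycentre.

-138

Here Δₒ > P (267 > 198), so the low-spin state is favoured.
Configuration: t2g^5 e_g^0.
Orbital CFSE = -2.0Δₒ = -2.0 × 267 = -534 kJ/mol.
Excess pairs vs high-spin: 2 − 0 = 2; pairing cost = +396 kJ/mol.
Net CFSE = -534 + 396 = -138 kJ/mol.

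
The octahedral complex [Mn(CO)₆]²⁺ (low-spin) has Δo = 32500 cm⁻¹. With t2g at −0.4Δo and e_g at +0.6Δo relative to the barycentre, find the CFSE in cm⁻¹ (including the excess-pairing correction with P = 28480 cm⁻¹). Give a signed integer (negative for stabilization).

-8040

CO is neutral, so the +2 overall charge sits on Mn: oxidation state +2.
Mn²⁺: group 7, so d-count = 7 − 2 = 5.
The d⁵ electrons fill as t2g^5 e_g^0.
Orbital CFSE = 5(-0.4) + 0(0.6) = -2.0Δo = -2.0 × 32500 = -65000 cm⁻¹.
Pairing penalty: 2 pairs vs 0 in the high-spin reference → 2 extra × P = 56960 cm⁻¹.
Combining: -65000 + 56960 = -8040 cm⁻¹.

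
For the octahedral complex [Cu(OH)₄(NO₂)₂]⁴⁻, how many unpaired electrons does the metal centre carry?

Ligand charges: 4×(-1) from OH⁻ and 2×(-1) from NO₂⁻ sum to -6; with overall charge -4, Cu is +2.
Cu²⁺: group 11, so d-count = 11 − 2 = 9.
Configuration: t2g^6 e_g^3, giving 1 unpaired electron.

1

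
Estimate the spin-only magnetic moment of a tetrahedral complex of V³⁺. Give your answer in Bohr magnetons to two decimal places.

V is in group 5, so V³⁺ is d² (5 − 3 = 2).
With tetrahedral geometry the complex is necessarily high-spin.
Configuration: e² t₂⁰ → 2 unpaired electrons.
μ(spin-only) = √[2(2+2)] = √8 ≈ 2.83 Bohr magnetons.

2.83 Bohr magnetons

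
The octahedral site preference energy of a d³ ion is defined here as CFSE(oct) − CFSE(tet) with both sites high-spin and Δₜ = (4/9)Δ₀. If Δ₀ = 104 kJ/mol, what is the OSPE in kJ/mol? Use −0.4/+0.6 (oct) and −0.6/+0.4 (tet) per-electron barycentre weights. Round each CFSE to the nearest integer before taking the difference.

-88

Octahedral (high-spin): t2g^3 e_g^0, CFSE = 3(−0.4) + 0(+0.6) = -1.2Δ₀ = -1.2 × 104 = -125 kJ/mol.
In a tetrahedral site the filling is e^2 t2^1: CFSE(tet) = -0.8Δₜ = -0.8 × (4/9)(104) = -37 kJ/mol.
OSPE = CFSE(oct) − CFSE(tet) = -125 − (-37) = -88 kJ/mol.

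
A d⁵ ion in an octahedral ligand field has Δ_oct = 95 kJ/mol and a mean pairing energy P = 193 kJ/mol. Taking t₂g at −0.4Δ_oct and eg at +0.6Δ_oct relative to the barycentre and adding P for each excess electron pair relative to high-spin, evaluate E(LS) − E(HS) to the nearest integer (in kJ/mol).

High-spin: t₂g³ eg², CFSE = 0.0Δ_oct = 0 kJ/mol.
For low-spin the configuration is t₂g⁵ eg⁰: orbital energy -2.0 × 95 = -190 kJ/mol, and 2 additional pairs relative to high-spin add 386 kJ/mol, giving 196 kJ/mol.
The difference is 196 − (0) = 196 kJ/mol, so high-spin lies lower.

196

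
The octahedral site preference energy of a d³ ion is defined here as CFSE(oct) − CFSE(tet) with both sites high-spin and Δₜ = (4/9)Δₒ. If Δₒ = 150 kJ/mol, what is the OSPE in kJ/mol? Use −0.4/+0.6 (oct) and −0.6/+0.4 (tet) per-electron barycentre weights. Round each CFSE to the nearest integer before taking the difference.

-127

In an octahedral site d³ (HS) is t2g^3 e_g^0, giving CFSE(oct) = -1.2Δₒ = -180 kJ/mol.
In a tetrahedral site the filling is e^2 t2^1: CFSE(tet) = -0.8Δₜ = -0.8 × (4/9)(150) = -53 kJ/mol.
OSPE = CFSE(oct) − CFSE(tet) = -180 − (-53) = -127 kJ/mol.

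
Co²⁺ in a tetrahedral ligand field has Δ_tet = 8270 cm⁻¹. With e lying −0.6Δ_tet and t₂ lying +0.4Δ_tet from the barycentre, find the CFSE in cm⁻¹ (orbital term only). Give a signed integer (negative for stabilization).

-9924

Co sits in group 9; removing 2 electrons leaves Co²⁺ with 9 − 2 = 7 d electrons.
Tetrahedral fields are weak (Δₜ ≈ 4/9 Δₒ), so electrons fill high-spin.
Configuration: e⁴ t₂³.
CFSE(orbital) = 4×(-0.6Δ_tet) + 3×(0.4Δ_tet) = -1.2Δ_tet; with Δ_tet = 8270 cm⁻¹ that is -9924 cm⁻¹.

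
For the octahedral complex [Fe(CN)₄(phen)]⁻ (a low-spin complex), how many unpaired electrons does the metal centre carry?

1

Ligand charges: 4×(-1) from CN⁻ and 1×(+0) from phen sum to -4; with overall charge -1, Fe is +3.
Fe is in group 8, so Fe³⁺ is d⁵ (8 − 3 = 5).
Configuration: t₂g⁵ eg⁰, giving 1 unpaired electron.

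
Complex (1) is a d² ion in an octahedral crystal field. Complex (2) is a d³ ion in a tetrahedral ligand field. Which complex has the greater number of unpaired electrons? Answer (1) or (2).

(2)

(1): t₂g² eg⁰ → 2 unpaired.
(2): Tetrahedral fields are weak (Δₜ ≈ 4/9 Δₒ), so electrons fill high-spin; e² t₂¹ → 3 unpaired.
So (2) has more unpaired electrons.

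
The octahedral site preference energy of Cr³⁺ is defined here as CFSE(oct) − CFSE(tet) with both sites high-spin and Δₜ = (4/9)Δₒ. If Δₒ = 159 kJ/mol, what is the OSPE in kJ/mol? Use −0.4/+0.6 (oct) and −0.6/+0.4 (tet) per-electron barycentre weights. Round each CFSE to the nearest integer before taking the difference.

Cr sits in group 6; removing 3 electrons leaves Cr³⁺ with 6 − 3 = 3 d electrons.
Octahedral (high-spin): t₂g³ eg⁰, CFSE = 3(−0.4) + 0(+0.6) = -1.2Δₒ = -1.2 × 159 = -191 kJ/mol.
Tetrahedral e² t₂¹ gives -0.8Δₜ = -0.8 × (4/9) × 159 = -57 kJ/mol.
Subtracting, OSPE = -191 − (-57) = -134 kJ/mol.

-134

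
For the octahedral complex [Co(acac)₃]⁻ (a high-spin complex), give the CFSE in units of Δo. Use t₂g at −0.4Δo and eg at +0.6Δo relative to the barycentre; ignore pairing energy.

Each acac⁻ contributes -1; 3 × (-1) = -3. With overall charge -1, Co is in the +2 oxidation state.
Co is in group 9, so Co²⁺ is d⁷ (9 − 2 = 7).
Configuration: t₂g⁵ eg².
CFSE = 5(-0.4Δo) + 2(0.6Δo) = -2.0Δo + 1.2Δo = -0.8Δo.

-0.8 Δo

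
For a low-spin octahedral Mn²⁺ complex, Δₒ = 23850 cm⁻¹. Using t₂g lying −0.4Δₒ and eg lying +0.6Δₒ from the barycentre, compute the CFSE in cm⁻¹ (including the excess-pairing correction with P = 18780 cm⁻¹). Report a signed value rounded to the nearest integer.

-10140

Mn²⁺: group 7, so d-count = 7 − 2 = 5.
The d⁵ electrons fill as t₂g⁵ eg⁰.
CFSE(orbital) = 5×(-0.4Δₒ) + 0×(0.6Δₒ) = -2.0Δₒ; with Δₒ = 23850 cm⁻¹ that is -47700 cm⁻¹.
Pairing penalty: 2 pairs vs 0 in the high-spin reference → 2 extra × P = 37560 cm⁻¹.
Net CFSE = -47700 + 37560 = -10140 cm⁻¹.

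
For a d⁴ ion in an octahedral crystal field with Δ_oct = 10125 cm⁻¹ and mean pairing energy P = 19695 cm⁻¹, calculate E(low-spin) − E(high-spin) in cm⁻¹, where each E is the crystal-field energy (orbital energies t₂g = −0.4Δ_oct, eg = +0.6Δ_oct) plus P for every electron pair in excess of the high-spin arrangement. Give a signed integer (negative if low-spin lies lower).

9570

In the high-spin limit (t₂g³ eg¹) the orbital term is -0.6Δ_oct = -6075 cm⁻¹, with no excess pairing.
For low-spin the configuration is t₂g⁴ eg⁰: orbital energy -1.6 × 10125 = -16200 cm⁻¹, and 1 additional pair relative to high-spin adds 19695 cm⁻¹, giving 3495 cm⁻¹.
The difference is 3495 − (-6075) = 9570 cm⁻¹, so high-spin lies lower.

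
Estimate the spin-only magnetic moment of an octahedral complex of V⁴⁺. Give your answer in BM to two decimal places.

V⁴⁺: group 5, so d-count = 5 − 4 = 1.
Configuration: t2g^1 e_g^0 → 1 unpaired electron.
μ(spin-only) = √[1(1+2)] = √3 ≈ 1.73 BM.

1.73 BM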